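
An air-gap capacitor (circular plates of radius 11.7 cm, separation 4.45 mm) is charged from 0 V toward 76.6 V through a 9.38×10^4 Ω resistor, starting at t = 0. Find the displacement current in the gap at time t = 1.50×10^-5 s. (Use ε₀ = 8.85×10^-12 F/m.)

C = ε₀A/d = (8.85×10^-12)(0.04301)/(4.45×10^-3) = 8.554×10^-11 F and τ = RC = 8.024×10^-6 s. I_d in the gap equals the RC charging current.
I_d(t) = (V₀/R) e^(−t/τ) = 8.166×10^-4 · e^(−1.869) = 1.26×10^-4 A.

1.26×10^-4 A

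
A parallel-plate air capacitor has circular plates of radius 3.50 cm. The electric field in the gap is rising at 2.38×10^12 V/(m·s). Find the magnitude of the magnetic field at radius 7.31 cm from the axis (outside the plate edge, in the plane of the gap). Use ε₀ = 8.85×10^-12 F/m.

2.22×10^-7 T

Through the whole plate area (πR² = 3.848×10^-3 m²), I_d = ε₀ πR² dE/dt = 0.08105 A.
Outside the plates the loop encloses all of I_d, so B·2πr = μ₀ I_d and B = 2.22×10^-7 T.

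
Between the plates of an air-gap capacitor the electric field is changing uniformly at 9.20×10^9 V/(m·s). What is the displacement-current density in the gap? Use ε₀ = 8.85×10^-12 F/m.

J_d = ε₀ dE/dt = (8.85×10^-12)(9.20×10^9) = 0.0814 A/m².

0.0814 A/m²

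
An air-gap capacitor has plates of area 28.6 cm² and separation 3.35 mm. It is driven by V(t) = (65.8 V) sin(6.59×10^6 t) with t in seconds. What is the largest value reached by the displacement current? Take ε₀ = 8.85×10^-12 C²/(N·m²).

C = ε₀A/d = (8.85×10^-12)(2.86×10^-3)/(3.35×10^-3) = 7.556×10^-12 F; ω = 6.59×10^6 rad/s.
I_d = C dV/dt, so |I_d|_max = C V₀ ω = (7.556×10^-12)(65.8)(6.59×10^6) = 3.28×10^-3 A.

3.28×10^-3 A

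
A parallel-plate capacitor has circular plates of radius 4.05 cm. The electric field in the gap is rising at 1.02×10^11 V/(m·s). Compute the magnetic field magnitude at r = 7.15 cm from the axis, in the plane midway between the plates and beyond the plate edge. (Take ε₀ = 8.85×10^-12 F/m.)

Total displacement current: I_d = ε₀(πR²)(dE/dt) = (8.85×10^-12)(5.153×10^-3)(1.02×10^11) = 4.652×10^-3 A.
With r > R the enclosed displacement current is the full I_d; B = μ₀ I_d / (2πr) = 1.30×10^-8 T.

1.30×10^-8 T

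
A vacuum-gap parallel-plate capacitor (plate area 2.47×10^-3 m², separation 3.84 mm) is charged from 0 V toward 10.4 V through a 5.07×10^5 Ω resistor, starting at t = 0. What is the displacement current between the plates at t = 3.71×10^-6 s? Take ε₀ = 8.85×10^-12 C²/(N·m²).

5.67×10^-6 A

C = ε₀A/d = (8.85×10^-12)(2.47×10^-3)/(3.84×10^-3) = 5.693×10^-12 F, so τ = RC = 2.886×10^-6 s.
The conduction current is I(t) = (V₀/R) e^(−t/τ), and the displacement current between the plates equals it.
t/τ = 1.286; I_d = (10.4/5.07×10^5) · e^(−1.286) = (2.051×10^-5)(0.2764) = 5.67×10^-6 A.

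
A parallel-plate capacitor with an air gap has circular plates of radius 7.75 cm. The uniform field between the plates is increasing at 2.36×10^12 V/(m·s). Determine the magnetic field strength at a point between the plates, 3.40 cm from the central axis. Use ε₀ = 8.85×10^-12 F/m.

4.46×10^-7 T

Through the whole plate area (πR² = 0.01887 m²), I_d = ε₀ πR² dE/dt = 0.3941 A.
∮B·dl = μ₀ I_d,enc with I_d,enc = I_d r²/R² = 0.07585 A; so B = μ₀ I_d,enc/(2πr) = 4.46×10^-7 T.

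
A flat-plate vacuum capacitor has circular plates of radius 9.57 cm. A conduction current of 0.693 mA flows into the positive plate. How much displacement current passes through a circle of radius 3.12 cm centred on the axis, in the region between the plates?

No conduction current crosses the gap, so I_d there equals the 6.93×10^-4 A in the leads.
Since J_d is uniform, the enclosed fraction is (r/R)² = 0.1063, giving I_d,enc = 7.37×10^-5 A.

7.37×10^-5 A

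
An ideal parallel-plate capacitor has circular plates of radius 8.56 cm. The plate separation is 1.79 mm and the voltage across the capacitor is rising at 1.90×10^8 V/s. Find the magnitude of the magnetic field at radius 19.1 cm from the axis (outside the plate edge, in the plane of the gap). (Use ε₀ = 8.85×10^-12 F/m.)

I_d = C dV/dt with C = ε₀πR²/d = 1.138×10^-10 F, so I_d = (1.138×10^-10)(1.90×10^8) = 0.02162 A.
With r > R the enclosed displacement current is the full I_d; B = μ₀ I_d / (2πr) = 2.26×10^-8 T.

2.26×10^-8 T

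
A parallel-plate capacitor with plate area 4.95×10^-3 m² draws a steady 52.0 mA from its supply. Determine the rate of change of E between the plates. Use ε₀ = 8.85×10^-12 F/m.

Charge continuity gives I_d = I = 0.0520 A between the plates.
Since I_d = ε₀ A dE/dt, dE/dt = I_d/(ε₀A) = (0.0520)/((8.85×10^-12)(4.95×10^-3)) = 1.19×10^12 V/(m·s).

1.19×10^12 V/(m·s)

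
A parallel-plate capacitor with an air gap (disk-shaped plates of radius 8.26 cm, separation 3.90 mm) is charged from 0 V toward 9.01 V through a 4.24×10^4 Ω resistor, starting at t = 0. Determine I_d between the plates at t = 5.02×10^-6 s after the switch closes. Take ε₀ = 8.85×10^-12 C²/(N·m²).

1.86×10^-5 A

C = ε₀A/d = (8.85×10^-12)(0.02143)/(3.90×10^-3) = 4.863×10^-11 F and τ = RC = 2.062×10^-6 s. I_d in the gap equals the RC charging current.
I_d(t) = (V₀/R) e^(−t/τ) = 2.125×10^-4 · e^(−2.435) = 1.86×10^-5 A.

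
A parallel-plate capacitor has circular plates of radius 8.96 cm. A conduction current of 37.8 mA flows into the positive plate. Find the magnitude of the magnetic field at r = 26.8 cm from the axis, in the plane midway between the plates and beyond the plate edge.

2.82×10^-8 T

Between the plates the displacement current equals the wire current: I_d = 37.8 mA = 0.0378 A.
For r ≥ R the full I_d is enclosed: B = μ₀ I_d/(2πr) = (4π×10^-7)(0.0378)/(2π·0.268) = 2.82×10^-8 T.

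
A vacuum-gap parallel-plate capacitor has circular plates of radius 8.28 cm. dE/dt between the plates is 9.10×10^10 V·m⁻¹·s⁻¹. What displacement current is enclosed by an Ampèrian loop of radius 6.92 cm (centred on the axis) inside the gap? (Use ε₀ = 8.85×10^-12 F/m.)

Total displacement current: I_d = ε₀(πR²)(dE/dt) = (8.85×10^-12)(0.02154)(9.10×10^10) = 0.01735 A.
Through an area πr² the displacement current is I_d·(πr²/πR²) = I_d (r/R)² = 0.0121 A.

0.0121 A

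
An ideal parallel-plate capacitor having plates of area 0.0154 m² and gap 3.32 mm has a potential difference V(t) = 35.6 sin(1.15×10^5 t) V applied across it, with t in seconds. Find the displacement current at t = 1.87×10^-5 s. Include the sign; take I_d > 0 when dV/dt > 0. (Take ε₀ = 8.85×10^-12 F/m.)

-9.21×10^-5 A

dE/dt = (V₀ω/d)·cos(ωt) with ωt = 2.1505 rad: (35.6)(1.15×10^5)(-0.5478)/(3.32×10^-3) = -6.755×10^8 V/(m·s).
I_d = ε₀ A dE/dt = (8.85×10^-12)(0.0154)(-6.755×10^8) = -9.21×10^-5 A.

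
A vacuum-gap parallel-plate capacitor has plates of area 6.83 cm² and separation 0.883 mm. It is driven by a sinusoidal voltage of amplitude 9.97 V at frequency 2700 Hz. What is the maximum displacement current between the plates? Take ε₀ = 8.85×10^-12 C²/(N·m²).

The displacement current equals the conduction current C dV/dt, which peaks at C V₀ ω.
With C = ε₀A/d = (8.85×10^-12)(6.83×10^-4)/(8.83×10^-4) = 6.845×10^-12 F and ω = 2πf = 1.696×10^4 rad/s, I_d,max = (6.845×10^-12)(9.97)(1.696×10^4) = 1.16×10^-6 A.

1.16×10^-6 A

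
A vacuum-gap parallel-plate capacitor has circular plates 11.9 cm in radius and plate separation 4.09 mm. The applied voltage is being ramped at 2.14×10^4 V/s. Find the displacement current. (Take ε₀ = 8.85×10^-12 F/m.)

2.06×10^-6 A

The field between the plates is E = V/d, so dE/dt = (2.14×10^4)/(4.09×10^-3 m) = 5.232×10^6 V/(m·s).
I_d = ε₀ A (dE/dt) = (8.85×10^-12)(0.04449)(5.232×10^6) = 2.06×10^-6 A.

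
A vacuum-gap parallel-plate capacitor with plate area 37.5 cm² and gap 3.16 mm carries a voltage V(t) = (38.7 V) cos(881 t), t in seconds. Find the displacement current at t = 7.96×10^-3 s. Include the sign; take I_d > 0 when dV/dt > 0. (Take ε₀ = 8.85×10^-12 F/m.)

-2.39×10^-7 A

C = ε₀A/d = (8.85×10^-12)(3.75×10^-3)/(3.16×10^-3) = 1.050×10^-11 F. dV/dt = V₀ω·−sin(ωt); at ωt = 7.01276 rad this factor is -0.6666.
I_d = C dV/dt = (1.050×10^-11)(38.7)(881)(-0.6666) = -2.39×10^-7 A.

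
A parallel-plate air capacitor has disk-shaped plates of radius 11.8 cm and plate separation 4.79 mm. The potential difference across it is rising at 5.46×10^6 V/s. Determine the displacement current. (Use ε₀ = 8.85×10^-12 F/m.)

4.41×10^-4 A

E = V/d so dE/dt = (dV/dt)/d = 1.140×10^9 V/(m·s), and I_d = ε₀ A dE/dt = (8.85×10^-12)(0.04374)(1.140×10^9) = 4.41×10^-4 A.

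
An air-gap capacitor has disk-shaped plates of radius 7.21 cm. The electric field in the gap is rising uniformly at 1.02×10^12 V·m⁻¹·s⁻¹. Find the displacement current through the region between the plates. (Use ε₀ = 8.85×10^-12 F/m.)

0.147 A

The displacement current is ε₀ times dΦ_E/dt = ε₀ A dE/dt = (8.85×10^-12)(0.01633)(1.02×10^12) = 0.147 A.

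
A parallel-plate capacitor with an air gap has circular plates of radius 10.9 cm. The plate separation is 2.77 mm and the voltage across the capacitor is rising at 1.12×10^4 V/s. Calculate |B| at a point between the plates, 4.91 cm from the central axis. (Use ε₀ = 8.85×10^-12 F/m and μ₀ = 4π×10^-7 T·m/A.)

dE/dt = (dV/dt)/d = 4.043×10^6 V/(m·s); I_d = ε₀(πR²)(dE/dt) = (8.85×10^-12)(0.03733)(4.043×10^6) = 1.336×10^-6 A.
∮B·dl = μ₀ I_d,enc with I_d,enc = I_d r²/R² = 2.711×10^-7 A; so B = μ₀ I_d,enc/(2πr) = 1.10×10^-12 T.

1.10×10^-12 T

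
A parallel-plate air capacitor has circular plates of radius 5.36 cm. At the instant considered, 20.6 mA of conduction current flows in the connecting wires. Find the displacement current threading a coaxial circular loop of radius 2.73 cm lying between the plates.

No conduction current crosses the gap, so I_d there equals the 0.0206 A in the leads.
The field is uniform, so I_d,enc = I_d (r/R)² = (0.0206)(2.73/5.36)² = 5.34×10^-3 A.

5.34×10^-3 A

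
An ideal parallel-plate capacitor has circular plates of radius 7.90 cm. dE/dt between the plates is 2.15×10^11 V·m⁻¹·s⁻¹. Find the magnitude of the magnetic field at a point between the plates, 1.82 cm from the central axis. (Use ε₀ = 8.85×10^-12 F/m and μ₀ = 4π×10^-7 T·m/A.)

Through the whole plate area (πR² = 0.01961 m²), I_d = ε₀ πR² dE/dt = 0.03731 A.
An Ampèrian loop of radius r encloses a fraction (r/R)² of I_d. Then B·2πr = μ₀ I_d (r/R)², giving B = μ₀ I_d r/(2πR²) = 2.18×10^-8 T.

2.18×10^-8 T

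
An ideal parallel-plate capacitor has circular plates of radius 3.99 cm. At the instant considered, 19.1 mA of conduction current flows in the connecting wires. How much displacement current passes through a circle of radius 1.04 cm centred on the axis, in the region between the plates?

1.30×10^-3 A

By continuity the displacement current in the gap matches the conduction current: I_d = 0.0191 A.
The field is uniform, so I_d,enc = I_d (r/R)² = (0.0191)(1.04/3.99)² = 1.30×10^-3 A.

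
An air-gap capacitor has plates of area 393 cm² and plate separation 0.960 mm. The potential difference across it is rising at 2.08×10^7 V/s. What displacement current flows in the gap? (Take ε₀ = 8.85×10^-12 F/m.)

7.54×10^-3 A

The field between the plates is E = V/d, so dE/dt = (2.08×10^7)/(9.60×10^-4 m) = 2.167×10^10 V/(m·s).
I_d = ε₀ A (dE/dt) = (8.85×10^-12)(0.0393)(2.167×10^10) = 7.54×10^-3 A.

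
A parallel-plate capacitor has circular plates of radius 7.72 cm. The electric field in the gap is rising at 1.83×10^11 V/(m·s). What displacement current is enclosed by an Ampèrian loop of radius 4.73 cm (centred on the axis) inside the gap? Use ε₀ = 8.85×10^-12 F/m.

0.0114 A

Through the whole plate area (πR² = 0.01872 m²), I_d = ε₀ πR² dE/dt = 0.03032 A.
Since J_d is uniform, the enclosed fraction is (r/R)² = 0.3754, giving I_d,enc = 0.0114 A.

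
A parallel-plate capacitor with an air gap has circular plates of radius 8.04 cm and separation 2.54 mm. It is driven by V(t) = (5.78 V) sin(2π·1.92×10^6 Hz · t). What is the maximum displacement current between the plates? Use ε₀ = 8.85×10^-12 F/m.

4.93×10^-3 A

The displacement current equals the conduction current C dV/dt, which peaks at C V₀ ω.
With C = ε₀A/d = (8.85×10^-12)(0.02031)/(2.54×10^-3) = 7.077×10^-11 F and ω = 2πf = 1.206×10^7 rad/s, I_d,max = (7.077×10^-11)(5.78)(1.206×10^7) = 4.93×10^-3 A.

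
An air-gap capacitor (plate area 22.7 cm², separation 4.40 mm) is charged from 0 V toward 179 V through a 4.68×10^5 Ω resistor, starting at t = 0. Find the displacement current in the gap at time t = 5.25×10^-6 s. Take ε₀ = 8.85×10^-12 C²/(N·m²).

C = ε₀A/d = (8.85×10^-12)(2.27×10^-3)/(4.40×10^-3) = 4.566×10^-12 F, so τ = RC = 2.137×10^-6 s.
The conduction current is I(t) = (V₀/R) e^(−t/τ), and the displacement current between the plates equals it.
t/τ = 2.457; I_d = (179/4.68×10^5) · e^(−2.457) = (3.825×10^-4)(0.08569) = 3.28×10^-5 A.

3.28×10^-5 A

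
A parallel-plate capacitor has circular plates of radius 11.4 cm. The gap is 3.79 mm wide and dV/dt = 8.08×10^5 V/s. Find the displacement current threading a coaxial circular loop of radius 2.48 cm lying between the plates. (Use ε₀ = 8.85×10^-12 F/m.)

With E = V/d, dE/dt = 2.132×10^8 V/(m·s) and πR² = 0.04083 m², giving I_d = ε₀ πR² dE/dt = 7.704×10^-5 A.
Since J_d is uniform, the enclosed fraction is (r/R)² = 0.04733, giving I_d,enc = 3.65×10^-6 A.

3.65×10^-6 A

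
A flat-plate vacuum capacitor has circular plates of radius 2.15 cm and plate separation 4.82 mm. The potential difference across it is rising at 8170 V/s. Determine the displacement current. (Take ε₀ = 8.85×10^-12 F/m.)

The displacement current equals the charging current C dV/dt. With C = ε₀A/d = (8.85×10^-12)(1.452×10^-3)/(4.82×10^-3) = 2.666×10^-12 F, I_d = (2.666×10^-12)(8170) = 2.18×10^-8 A.

2.18×10^-8 A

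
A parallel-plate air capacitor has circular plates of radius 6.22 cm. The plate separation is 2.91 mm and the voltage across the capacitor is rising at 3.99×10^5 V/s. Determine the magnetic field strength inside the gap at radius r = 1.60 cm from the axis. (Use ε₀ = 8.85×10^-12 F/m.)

I_d = C dV/dt with C = ε₀πR²/d = 3.695×10^-11 F, so I_d = (3.695×10^-11)(3.99×10^5) = 1.474×10^-5 A.
For r < R the Ampère–Maxwell law gives B(2πr) = μ₀ I_d (r²/R²), so B = μ₀ I_d r/(2πR²) = (4π×10^-7)(1.474×10^-5)(0.0160)/(2π·0.0622²) = 1.22×10^-11 T.

1.22×10^-11 T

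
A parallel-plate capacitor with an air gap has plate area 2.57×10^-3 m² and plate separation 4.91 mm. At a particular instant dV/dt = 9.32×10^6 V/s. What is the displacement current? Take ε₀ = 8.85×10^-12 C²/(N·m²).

The field between the plates is E = V/d, so dE/dt = (9.32×10^6)/(4.91×10^-3 m) = 1.898×10^9 V/(m·s).
I_d = ε₀ A (dE/dt) = (8.85×10^-12)(2.57×10^-3)(1.898×10^9) = 4.32×10^-5 A.

4.32×10^-5 A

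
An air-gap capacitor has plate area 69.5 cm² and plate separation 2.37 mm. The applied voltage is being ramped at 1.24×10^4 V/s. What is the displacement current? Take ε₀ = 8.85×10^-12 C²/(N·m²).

The displacement current equals the charging current C dV/dt. With C = ε₀A/d = (8.85×10^-12)(6.95×10^-3)/(2.37×10^-3) = 2.595×10^-11 F, I_d = (2.595×10^-11)(1.24×10^4) = 3.22×10^-7 A.

3.22×10^-7 A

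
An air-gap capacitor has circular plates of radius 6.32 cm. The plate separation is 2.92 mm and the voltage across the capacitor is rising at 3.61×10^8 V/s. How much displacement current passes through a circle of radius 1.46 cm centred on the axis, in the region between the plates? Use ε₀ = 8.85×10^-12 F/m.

7.33×10^-4 A

With E = V/d, dE/dt = 1.236×10^11 V/(m·s) and πR² = 0.01255 m², giving I_d = ε₀ πR² dE/dt = 0.01373 A.
Through an area πr² the displacement current is I_d·(πr²/πR²) = I_d (r/R)² = 7.33×10^-4 A.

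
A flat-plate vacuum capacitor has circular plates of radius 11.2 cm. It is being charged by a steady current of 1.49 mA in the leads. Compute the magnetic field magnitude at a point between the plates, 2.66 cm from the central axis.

Between the plates the displacement current equals the wire current: I_d = 1.49 mA = 1.49×10^-3 A.
For r < R the Ampère–Maxwell law gives B(2πr) = μ₀ I_d (r²/R²), so B = μ₀ I_d r/(2πR²) = (4π×10^-7)(1.49×10^-3)(0.0266)/(2π·0.112²) = 6.32×10^-10 T.

6.32×10^-10 T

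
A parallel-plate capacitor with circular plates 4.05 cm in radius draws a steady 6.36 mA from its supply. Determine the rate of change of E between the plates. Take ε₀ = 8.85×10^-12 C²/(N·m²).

1.39×10^11 V/(m·s)

By continuity, I_d in the gap equals the 6.36 mA flowing in the wire.
Inverting I_d = ε₀ A dE/dt gives dE/dt = 6.36×10^-3 / (8.85×10^-12 · 5.153×10^-3) = 1.39×10^11 V/(m·s).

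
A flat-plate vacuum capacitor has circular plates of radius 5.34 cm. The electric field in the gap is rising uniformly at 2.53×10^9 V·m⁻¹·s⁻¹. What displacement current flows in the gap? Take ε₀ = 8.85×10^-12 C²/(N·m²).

With a uniform field, Φ_E = EA, so I_d = ε₀ A dE/dt = 2.01×10^-4 A.

2.01×10^-4 A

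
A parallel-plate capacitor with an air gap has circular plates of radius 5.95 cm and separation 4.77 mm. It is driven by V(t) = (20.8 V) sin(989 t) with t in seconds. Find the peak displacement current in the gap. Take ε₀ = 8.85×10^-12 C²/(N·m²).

4.24×10^-7 A

C = ε₀A/d = (8.85×10^-12)(0.01112)/(4.77×10^-3) = 2.063×10^-11 F; ω = 989 rad/s.
I_d = C dV/dt, so |I_d|_max = C V₀ ω = (2.063×10^-11)(20.8)(989) = 4.24×10^-7 A.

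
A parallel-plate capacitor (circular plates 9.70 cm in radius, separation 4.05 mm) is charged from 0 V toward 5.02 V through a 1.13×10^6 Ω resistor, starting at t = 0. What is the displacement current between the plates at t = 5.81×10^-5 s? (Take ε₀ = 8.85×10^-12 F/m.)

C = ε₀A/d = (8.85×10^-12)(0.02956)/(4.05×10^-3) = 6.459×10^-11 F, so τ = RC = 7.299×10^-5 s.
The conduction current is I(t) = (V₀/R) e^(−t/τ), and the displacement current between the plates equals it.
t/τ = 0.7960; I_d = (5.02/1.13×10^6) · e^(−0.7960) = (4.442×10^-6)(0.4511) = 2.00×10^-6 A.

2.00×10^-6 A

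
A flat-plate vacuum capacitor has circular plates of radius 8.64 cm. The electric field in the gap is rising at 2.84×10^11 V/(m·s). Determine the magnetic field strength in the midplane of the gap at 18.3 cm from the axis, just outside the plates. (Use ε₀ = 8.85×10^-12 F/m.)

6.44×10^-8 T

I_d = ε₀ dΦ_E/dt = ε₀ πR² (dE/dt) = (8.85×10^-12)(0.02345)(2.84×10^11) = 0.05894 A through the full plate area.
Outside the plates the loop encloses all of I_d, so B·2πr = μ₀ I_d and B = 6.44×10^-8 T.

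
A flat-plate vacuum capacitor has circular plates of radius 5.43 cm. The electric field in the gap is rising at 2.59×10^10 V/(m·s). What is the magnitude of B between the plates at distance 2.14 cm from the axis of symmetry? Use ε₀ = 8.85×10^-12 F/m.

3.08×10^-9 T

I_d = ε₀ dΦ_E/dt = ε₀ πR² (dE/dt) = (8.85×10^-12)(9.263×10^-3)(2.59×10^10) = 2.123×10^-3 A through the full plate area.
For r < R the Ampère–Maxwell law gives B(2πr) = μ₀ I_d (r²/R²), so B = μ₀ I_d r/(2πR²) = (4π×10^-7)(2.123×10^-3)(0.0214)/(2π·0.0543²) = 3.08×10^-9 T.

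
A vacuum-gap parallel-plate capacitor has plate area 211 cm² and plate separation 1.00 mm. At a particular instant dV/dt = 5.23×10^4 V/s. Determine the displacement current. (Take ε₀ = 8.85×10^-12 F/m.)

The field between the plates is E = V/d, so dE/dt = (5.23×10^4)/(1.00×10^-3 m) = 5.230×10^7 V/(m·s).
I_d = ε₀ A (dE/dt) = (8.85×10^-12)(0.0211)(5.230×10^7) = 9.77×10^-6 A.

9.77×10^-6 A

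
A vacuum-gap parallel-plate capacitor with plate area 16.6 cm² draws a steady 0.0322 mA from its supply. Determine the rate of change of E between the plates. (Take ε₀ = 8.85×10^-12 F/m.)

2.19×10^9 V/(m·s)

The displacement current between the plates equals the conduction current, I_d = 0.0322 mA.
Since I_d = ε₀ A dE/dt, dE/dt = I_d/(ε₀A) = (3.22×10^-5)/((8.85×10^-12)(1.66×10^-3)) = 2.19×10^9 V/(m·s).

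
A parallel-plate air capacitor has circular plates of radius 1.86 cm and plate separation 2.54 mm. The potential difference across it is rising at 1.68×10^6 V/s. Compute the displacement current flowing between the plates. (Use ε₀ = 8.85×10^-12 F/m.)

The field between the plates is E = V/d, so dE/dt = (1.68×10^6)/(2.54×10^-3 m) = 6.614×10^8 V/(m·s).
I_d = ε₀ A (dE/dt) = (8.85×10^-12)(1.087×10^-3)(6.614×10^8) = 6.36×10^-6 A.

6.36×10^-6 A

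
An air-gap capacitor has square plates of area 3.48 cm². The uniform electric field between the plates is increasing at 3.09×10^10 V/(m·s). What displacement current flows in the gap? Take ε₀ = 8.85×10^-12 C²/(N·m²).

With a uniform field, Φ_E = EA, so I_d = ε₀ A dE/dt = 9.52×10^-5 A.

9.52×10^-5 A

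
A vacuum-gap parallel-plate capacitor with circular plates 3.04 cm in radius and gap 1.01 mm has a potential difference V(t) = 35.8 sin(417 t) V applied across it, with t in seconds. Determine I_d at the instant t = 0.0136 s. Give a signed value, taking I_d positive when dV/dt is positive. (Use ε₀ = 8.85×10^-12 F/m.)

3.11×10^-7 A

dV/dt = (35.8)(417)·cos(5.6712) = 1.222×10^4 V/s.
I_d = C dV/dt with C = ε₀A/d = (8.85×10^-12)(2.903×10^-3)/(1.01×10^-3) = 2.544×10^-11 F, so I_d = (2.544×10^-11)(1.222×10^4) = 3.11×10^-7 A.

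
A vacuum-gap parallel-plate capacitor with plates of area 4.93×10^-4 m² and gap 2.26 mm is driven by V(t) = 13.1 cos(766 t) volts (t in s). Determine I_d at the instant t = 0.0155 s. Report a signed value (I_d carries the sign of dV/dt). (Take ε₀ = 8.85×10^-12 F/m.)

1.24×10^-8 A

dV/dt = (13.1)(766)·−sin(11.873) = 6413 V/s.
I_d = C dV/dt with C = ε₀A/d = (8.85×10^-12)(4.93×10^-4)/(2.26×10^-3) = 1.931×10^-12 F, so I_d = (1.931×10^-12)(6413) = 1.24×10^-8 A.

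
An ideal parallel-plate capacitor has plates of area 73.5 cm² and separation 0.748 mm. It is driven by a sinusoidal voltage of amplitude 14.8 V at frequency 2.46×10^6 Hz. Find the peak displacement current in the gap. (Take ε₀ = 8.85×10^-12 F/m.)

The displacement current equals the conduction current C dV/dt, which peaks at C V₀ ω.
With C = ε₀A/d = (8.85×10^-12)(7.35×10^-3)/(7.48×10^-4) = 8.696×10^-11 F and ω = 2πf = 1.546×10^7 rad/s, I_d,max = (8.696×10^-11)(14.8)(1.546×10^7) = 0.0199 A.

0.0199 A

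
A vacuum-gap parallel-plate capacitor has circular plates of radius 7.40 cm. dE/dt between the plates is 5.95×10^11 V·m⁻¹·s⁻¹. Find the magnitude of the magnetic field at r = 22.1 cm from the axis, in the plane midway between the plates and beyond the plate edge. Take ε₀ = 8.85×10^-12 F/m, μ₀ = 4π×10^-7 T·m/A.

8.20×10^-8 T

Through the whole plate area (πR² = 0.01720 m²), I_d = ε₀ πR² dE/dt = 0.09057 A.
For r ≥ R the full I_d is enclosed: B = μ₀ I_d/(2πr) = (4π×10^-7)(0.09057)/(2π·0.221) = 8.20×10^-8 T.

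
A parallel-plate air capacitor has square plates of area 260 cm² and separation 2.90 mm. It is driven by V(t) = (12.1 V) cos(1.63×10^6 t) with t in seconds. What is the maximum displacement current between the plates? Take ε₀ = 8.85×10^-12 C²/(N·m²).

1.56×10^-3 A

C = ε₀A/d = (8.85×10^-12)(0.0260)/(2.90×10^-3) = 7.934×10^-11 F; ω = 1.63×10^6 rad/s.
I_d = C dV/dt, so |I_d|_max = C V₀ ω = (7.934×10^-11)(12.1)(1.63×10^6) = 1.56×10^-3 A.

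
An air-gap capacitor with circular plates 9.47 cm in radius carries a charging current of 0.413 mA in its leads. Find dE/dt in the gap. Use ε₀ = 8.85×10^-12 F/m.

By continuity, I_d in the gap equals the 0.413 mA flowing in the wire.
Since I_d = ε₀ A dE/dt, dE/dt = I_d/(ε₀A) = (4.13×10^-4)/((8.85×10^-12)(0.02817)) = 1.66×10^9 V/(m·s).

1.66×10^9 V/(m·s)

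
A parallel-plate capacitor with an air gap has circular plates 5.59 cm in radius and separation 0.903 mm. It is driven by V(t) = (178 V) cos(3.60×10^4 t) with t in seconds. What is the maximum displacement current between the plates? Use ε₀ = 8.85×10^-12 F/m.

C = ε₀A/d = (8.85×10^-12)(9.817×10^-3)/(9.03×10^-4) = 9.621×10^-11 F; ω = 3.60×10^4 rad/s.
I_d = C dV/dt, so |I_d|_max = C V₀ ω = (9.621×10^-11)(178)(3.60×10^4) = 6.17×10^-4 A.

6.17×10^-4 A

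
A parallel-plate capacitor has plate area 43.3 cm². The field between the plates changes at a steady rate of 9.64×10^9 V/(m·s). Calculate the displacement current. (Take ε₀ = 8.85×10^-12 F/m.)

I_d = ε₀ A (dE/dt) = (8.85×10^-12)(4.33×10^-3 m²)(9.64×10^9) = 3.69×10^-4 A.

3.69×10^-4 A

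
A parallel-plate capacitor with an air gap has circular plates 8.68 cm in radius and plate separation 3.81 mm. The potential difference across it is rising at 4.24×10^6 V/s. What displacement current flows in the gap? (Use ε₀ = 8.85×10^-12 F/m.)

2.33×10^-4 A

E = V/d so dE/dt = (dV/dt)/d = 1.113×10^9 V/(m·s), and I_d = ε₀ A dE/dt = (8.85×10^-12)(0.02367)(1.113×10^9) = 2.33×10^-4 A.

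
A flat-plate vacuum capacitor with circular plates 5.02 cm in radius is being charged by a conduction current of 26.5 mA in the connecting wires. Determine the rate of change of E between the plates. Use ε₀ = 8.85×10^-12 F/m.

3.78×10^11 V/(m·s)

Charge continuity gives I_d = I = 0.0265 A between the plates.
Inverting I_d = ε₀ A dE/dt gives dE/dt = 0.0265 / (8.85×10^-12 · 7.917×10^-3) = 3.78×10^11 V/(m·s).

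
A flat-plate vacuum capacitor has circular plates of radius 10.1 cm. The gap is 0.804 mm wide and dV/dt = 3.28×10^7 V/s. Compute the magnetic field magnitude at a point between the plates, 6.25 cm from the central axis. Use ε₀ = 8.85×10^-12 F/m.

dE/dt = (dV/dt)/d = 4.080×10^10 V/(m·s); I_d = ε₀(πR²)(dE/dt) = (8.85×10^-12)(0.03205)(4.080×10^10) = 0.01157 A.
For r < R the Ampère–Maxwell law gives B(2πr) = μ₀ I_d (r²/R²), so B = μ₀ I_d r/(2πR²) = (4π×10^-7)(0.01157)(0.0625)/(2π·0.101²) = 1.42×10^-8 T.

1.42×10^-8 T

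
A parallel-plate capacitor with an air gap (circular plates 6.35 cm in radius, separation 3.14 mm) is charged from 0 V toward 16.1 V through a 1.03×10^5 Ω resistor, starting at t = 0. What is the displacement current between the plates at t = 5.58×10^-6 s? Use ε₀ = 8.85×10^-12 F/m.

C = ε₀A/d = (8.85×10^-12)(0.01267)/(3.14×10^-3) = 3.571×10^-11 F, so τ = RC = 3.678×10^-6 s.
The conduction current is I(t) = (V₀/R) e^(−t/τ), and the displacement current between the plates equals it.
t/τ = 1.517; I_d = (16.1/1.03×10^5) · e^(−1.517) = (1.563×10^-4)(0.2194) = 3.43×10^-5 A.

3.43×10^-5 A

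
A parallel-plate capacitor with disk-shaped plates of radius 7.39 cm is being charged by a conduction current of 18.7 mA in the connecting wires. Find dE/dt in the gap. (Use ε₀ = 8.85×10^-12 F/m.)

1.23×10^11 V/(m·s)

The displacement current between the plates equals the conduction current, I_d = 18.7 mA.
Since I_d = ε₀ A dE/dt, dE/dt = I_d/(ε₀A) = (0.0187)/((8.85×10^-12)(0.01716)) = 1.23×10^11 V/(m·s).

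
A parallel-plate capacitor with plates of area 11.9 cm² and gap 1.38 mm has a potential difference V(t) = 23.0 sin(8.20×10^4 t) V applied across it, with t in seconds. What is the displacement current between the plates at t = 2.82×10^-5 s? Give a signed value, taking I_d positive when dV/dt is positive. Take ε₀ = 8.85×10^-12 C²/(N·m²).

-9.72×10^-6 A

dE/dt = (V₀ω/d)·cos(ωt) with ωt = 2.3124 rad: (23.0)(8.20×10^4)(-0.6755)/(1.38×10^-3) = -9.232×10^8 V/(m·s).
I_d = ε₀ A dE/dt = (8.85×10^-12)(1.19×10^-3)(-9.232×10^8) = -9.72×10^-6 A.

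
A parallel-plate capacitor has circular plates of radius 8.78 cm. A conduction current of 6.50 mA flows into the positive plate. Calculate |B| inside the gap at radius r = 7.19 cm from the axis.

No conduction current crosses the gap, so I_d there equals the 6.50×10^-3 A in the leads.
An Ampèrian loop of radius r encloses a fraction (r/R)² of I_d. Then B·2πr = μ₀ I_d (r/R)², giving B = μ₀ I_d r/(2πR²) = 1.21×10^-8 T.

1.21×10^-8 T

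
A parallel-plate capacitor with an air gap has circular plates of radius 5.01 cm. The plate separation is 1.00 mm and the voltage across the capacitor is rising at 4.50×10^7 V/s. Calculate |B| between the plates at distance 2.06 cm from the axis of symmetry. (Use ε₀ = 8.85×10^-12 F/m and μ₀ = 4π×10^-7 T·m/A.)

5.15×10^-9 T

I_d = C dV/dt with C = ε₀πR²/d = 6.978×10^-11 F, so I_d = (6.978×10^-11)(4.50×10^7) = 3.140×10^-3 A.
An Ampèrian loop of radius r encloses a fraction (r/R)² of I_d. Then B·2πr = μ₀ I_d (r/R)², giving B = μ₀ I_d r/(2πR²) = 5.15×10^-9 T.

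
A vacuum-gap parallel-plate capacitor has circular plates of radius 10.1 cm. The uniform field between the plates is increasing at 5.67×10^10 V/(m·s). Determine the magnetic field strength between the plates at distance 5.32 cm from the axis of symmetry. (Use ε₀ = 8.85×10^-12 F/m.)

1.68×10^-8 T

Through the whole plate area (πR² = 0.03205 m²), I_d = ε₀ πR² dE/dt = 0.01608 A.
For r < R the Ampère–Maxwell law gives B(2πr) = μ₀ I_d (r²/R²), so B = μ₀ I_d r/(2πR²) = (4π×10^-7)(0.01608)(0.0532)/(2π·0.101²) = 1.68×10^-8 T.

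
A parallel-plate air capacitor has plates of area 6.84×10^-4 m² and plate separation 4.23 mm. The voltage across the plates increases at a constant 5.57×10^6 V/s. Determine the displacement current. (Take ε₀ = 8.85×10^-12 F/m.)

The field between the plates is E = V/d, so dE/dt = (5.57×10^6)/(4.23×10^-3 m) = 1.317×10^9 V/(m·s).
I_d = ε₀ A (dE/dt) = (8.85×10^-12)(6.84×10^-4)(1.317×10^9) = 7.97×10^-6 A.

7.97×10^-6 A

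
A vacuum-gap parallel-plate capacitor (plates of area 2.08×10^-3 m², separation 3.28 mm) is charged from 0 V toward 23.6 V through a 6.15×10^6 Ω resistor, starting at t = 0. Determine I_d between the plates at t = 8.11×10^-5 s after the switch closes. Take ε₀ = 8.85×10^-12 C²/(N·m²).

With C = ε₀A/d = (8.85×10^-12)(2.08×10^-3)/(3.28×10^-3) = 5.612×10^-12 F, the time constant is τ = RC = 3.451×10^-5 s, so t/τ = 2.350 and e^(−t/τ) = 0.09537.
I_d = I_cond = (V₀/R) e^(−t/τ) = (3.837×10^-6)(0.09537) = 3.66×10^-7 A.

3.66×10^-7 A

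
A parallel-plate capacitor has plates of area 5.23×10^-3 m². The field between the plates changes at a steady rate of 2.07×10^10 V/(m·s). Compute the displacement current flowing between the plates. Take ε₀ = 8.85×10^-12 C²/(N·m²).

9.58×10^-4 A

With a uniform field, Φ_E = EA, so I_d = ε₀ A dE/dt = 9.58×10^-4 A.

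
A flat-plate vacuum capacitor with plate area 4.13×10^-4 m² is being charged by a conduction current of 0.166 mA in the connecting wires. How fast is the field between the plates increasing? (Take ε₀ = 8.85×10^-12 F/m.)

4.54×10^10 V/(m·s)

By continuity, I_d in the gap equals the 0.166 mA flowing in the wire.
Then dE/dt = I_d/(ε₀A) = 4.54×10^10 V/(m·s).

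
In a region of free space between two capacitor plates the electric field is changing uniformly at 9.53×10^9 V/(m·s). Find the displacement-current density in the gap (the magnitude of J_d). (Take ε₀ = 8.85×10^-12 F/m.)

J_d = ε₀ dE/dt = (8.85×10^-12)(9.53×10^9) = 0.0843 A/m².

0.0843 A/m²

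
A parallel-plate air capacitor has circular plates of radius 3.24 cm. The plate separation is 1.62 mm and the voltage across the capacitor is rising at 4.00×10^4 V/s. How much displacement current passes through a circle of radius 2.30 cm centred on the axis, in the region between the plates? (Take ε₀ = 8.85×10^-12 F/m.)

3.63×10^-7 A

I_d = C dV/dt with C = ε₀πR²/d = 1.802×10^-11 F, so I_d = (1.802×10^-11)(4.00×10^4) = 7.208×10^-7 A.
Since J_d is uniform, the enclosed fraction is (r/R)² = 0.5039, giving I_d,enc = 3.63×10^-7 A.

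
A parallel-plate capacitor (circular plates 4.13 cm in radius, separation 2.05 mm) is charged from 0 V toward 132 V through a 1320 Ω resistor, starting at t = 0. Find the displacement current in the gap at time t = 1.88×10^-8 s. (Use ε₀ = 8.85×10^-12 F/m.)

0.0540 A

C = ε₀A/d = (8.85×10^-12)(5.359×10^-3)/(2.05×10^-3) = 2.314×10^-11 F, so τ = RC = 3.054×10^-8 s.
The conduction current is I(t) = (V₀/R) e^(−t/τ), and the displacement current between the plates equals it.
t/τ = 0.6156; I_d = (132/1320) · e^(−0.6156) = (0.1000)(0.5403) = 0.0540 A.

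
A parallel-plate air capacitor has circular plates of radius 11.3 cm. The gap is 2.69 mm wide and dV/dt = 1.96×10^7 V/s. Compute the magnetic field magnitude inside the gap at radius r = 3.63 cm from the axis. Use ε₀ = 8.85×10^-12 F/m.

1.47×10^-9 T

With E = V/d, dE/dt = 7.286×10^9 V/(m·s) and πR² = 0.04011 m², giving I_d = ε₀ πR² dE/dt = 2.586×10^-3 A.
∮B·dl = μ₀ I_d,enc with I_d,enc = I_d r²/R² = 2.669×10^-4 A; so B = μ₀ I_d,enc/(2πr) = 1.47×10^-9 T.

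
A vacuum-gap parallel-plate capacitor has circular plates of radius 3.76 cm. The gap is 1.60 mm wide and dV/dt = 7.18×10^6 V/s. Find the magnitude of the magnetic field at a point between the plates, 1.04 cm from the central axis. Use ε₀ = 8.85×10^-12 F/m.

dE/dt = (dV/dt)/d = 4.488×10^9 V/(m·s); I_d = ε₀(πR²)(dE/dt) = (8.85×10^-12)(4.441×10^-3)(4.488×10^9) = 1.764×10^-4 A.
For r < R the Ampère–Maxwell law gives B(2πr) = μ₀ I_d (r²/R²), so B = μ₀ I_d r/(2πR²) = (4π×10^-7)(1.764×10^-4)(0.0104)/(2π·0.0376²) = 2.60×10^-10 T.

2.60×10^-10 T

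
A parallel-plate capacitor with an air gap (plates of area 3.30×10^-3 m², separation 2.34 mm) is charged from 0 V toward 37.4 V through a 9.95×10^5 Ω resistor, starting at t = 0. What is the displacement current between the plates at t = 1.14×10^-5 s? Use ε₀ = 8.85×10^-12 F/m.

1.50×10^-5 A

C = ε₀A/d = (8.85×10^-12)(3.30×10^-3)/(2.34×10^-3) = 1.248×10^-11 F and τ = RC = 1.242×10^-5 s. I_d in the gap equals the RC charging current.
I_d(t) = (V₀/R) e^(−t/τ) = 3.759×10^-5 · e^(−0.9179) = 1.50×10^-5 A.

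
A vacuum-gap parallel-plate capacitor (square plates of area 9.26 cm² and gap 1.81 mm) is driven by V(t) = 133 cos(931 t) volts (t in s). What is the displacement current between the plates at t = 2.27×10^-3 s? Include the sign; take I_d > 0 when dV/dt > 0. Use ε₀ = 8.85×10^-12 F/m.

dE/dt = (V₀ω/d)·−sin(ωt) with ωt = 2.11337 rad: (133)(931)(-0.8564)/(1.81×10^-3) = -5.859×10^7 V/(m·s).
I_d = ε₀ A dE/dt = (8.85×10^-12)(9.26×10^-4)(-5.859×10^7) = -4.80×10^-7 A.

-4.80×10^-7 A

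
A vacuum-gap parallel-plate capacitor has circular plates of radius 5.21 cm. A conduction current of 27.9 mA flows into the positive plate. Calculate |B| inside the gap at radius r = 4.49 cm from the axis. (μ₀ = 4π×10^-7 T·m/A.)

9.23×10^-8 T

No conduction current crosses the gap, so I_d there equals the 0.0279 A in the leads.
An Ampèrian loop of radius r encloses a fraction (r/R)² of I_d. Then B·2πr = μ₀ I_d (r/R)², giving B = μ₀ I_d r/(2πR²) = 9.23×10^-8 T.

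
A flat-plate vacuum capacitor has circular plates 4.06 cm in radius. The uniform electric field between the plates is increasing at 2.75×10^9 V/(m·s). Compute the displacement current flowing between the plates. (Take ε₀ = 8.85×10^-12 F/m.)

The displacement current is ε₀ times dΦ_E/dt = ε₀ A dE/dt = (8.85×10^-12)(5.178×10^-3)(2.75×10^9) = 1.26×10^-4 A.

1.26×10^-4 A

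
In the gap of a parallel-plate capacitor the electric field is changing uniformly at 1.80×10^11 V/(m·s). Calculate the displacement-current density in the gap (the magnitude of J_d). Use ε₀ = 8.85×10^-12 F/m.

1.59 A/m²

The displacement-current density is ε₀ ∂E/∂t = (8.85×10^-12)(1.80×10^11) = 1.59 A/m².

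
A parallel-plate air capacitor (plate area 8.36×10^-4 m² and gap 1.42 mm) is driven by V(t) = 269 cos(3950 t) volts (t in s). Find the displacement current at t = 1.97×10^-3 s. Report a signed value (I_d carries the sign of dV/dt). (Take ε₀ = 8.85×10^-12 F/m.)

dV/dt = (269)(3950)·−sin(7.7815) = -1.060×10^6 V/s.
I_d = C dV/dt with C = ε₀A/d = (8.85×10^-12)(8.36×10^-4)/(1.42×10^-3) = 5.210×10^-12 F, so I_d = (5.210×10^-12)(-1.060×10^6) = -5.52×10^-6 A.

-5.52×10^-6 A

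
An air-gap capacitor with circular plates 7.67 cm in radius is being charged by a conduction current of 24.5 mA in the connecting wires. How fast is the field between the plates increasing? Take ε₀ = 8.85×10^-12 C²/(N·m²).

The displacement current between the plates equals the conduction current, I_d = 24.5 mA.
Then dE/dt = I_d/(ε₀A) = 1.50×10^11 V/(m·s).

1.50×10^11 V/(m·s)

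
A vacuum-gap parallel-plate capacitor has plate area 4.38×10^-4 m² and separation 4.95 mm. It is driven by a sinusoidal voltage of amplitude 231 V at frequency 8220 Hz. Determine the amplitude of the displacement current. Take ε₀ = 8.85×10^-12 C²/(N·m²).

9.34×10^-6 A

The displacement current equals the conduction current C dV/dt, which peaks at C V₀ ω.
With C = ε₀A/d = (8.85×10^-12)(4.38×10^-4)/(4.95×10^-3) = 7.831×10^-13 F and ω = 2πf = 5.165×10^4 rad/s, I_d,max = (7.831×10^-13)(231)(5.165×10^4) = 9.34×10^-6 A.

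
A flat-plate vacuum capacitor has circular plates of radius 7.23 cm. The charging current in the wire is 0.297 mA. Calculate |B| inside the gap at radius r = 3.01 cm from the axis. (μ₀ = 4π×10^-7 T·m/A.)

3.42×10^-10 T

No conduction current crosses the gap, so I_d there equals the 2.97×10^-4 A in the leads.
∮B·dl = μ₀ I_d,enc with I_d,enc = I_d r²/R² = 5.148×10^-5 A; so B = μ₀ I_d,enc/(2πr) = 3.42×10^-10 T.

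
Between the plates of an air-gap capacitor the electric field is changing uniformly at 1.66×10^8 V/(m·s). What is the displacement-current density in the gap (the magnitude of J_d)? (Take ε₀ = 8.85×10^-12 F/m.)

J_d = ε₀ ∂E/∂t, so J_d = 1.47×10^-3 A/m².

1.47×10^-3 A/m²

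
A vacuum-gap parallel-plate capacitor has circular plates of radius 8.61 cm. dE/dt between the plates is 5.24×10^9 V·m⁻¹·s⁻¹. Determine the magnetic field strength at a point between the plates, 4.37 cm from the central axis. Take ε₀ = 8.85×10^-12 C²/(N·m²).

Total displacement current: I_d = ε₀(πR²)(dE/dt) = (8.85×10^-12)(0.02329)(5.24×10^9) = 1.080×10^-3 A.
∮B·dl = μ₀ I_d,enc with I_d,enc = I_d r²/R² = 2.782×10^-4 A; so B = μ₀ I_d,enc/(2πr) = 1.27×10^-9 T.

1.27×10^-9 T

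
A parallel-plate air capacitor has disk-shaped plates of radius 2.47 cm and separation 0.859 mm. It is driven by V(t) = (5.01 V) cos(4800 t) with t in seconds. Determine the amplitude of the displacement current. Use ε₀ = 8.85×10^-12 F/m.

4.75×10^-7 A

The displacement current equals the conduction current C dV/dt, which peaks at C V₀ ω.
With C = ε₀A/d = (8.85×10^-12)(1.917×10^-3)/(8.59×10^-4) = 1.975×10^-11 F and ω = 4800 rad/s, I_d,max = (1.975×10^-11)(5.01)(4800) = 4.75×10^-7 A.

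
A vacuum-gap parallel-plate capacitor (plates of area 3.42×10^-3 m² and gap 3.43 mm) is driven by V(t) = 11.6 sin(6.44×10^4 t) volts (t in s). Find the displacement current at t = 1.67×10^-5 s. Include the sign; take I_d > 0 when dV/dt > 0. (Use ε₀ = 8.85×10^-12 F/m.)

3.13×10^-6 A

dV/dt = (11.6)(6.44×10^4)·cos(1.07548) = 3.551×10^5 V/s.
I_d = C dV/dt with C = ε₀A/d = (8.85×10^-12)(3.42×10^-3)/(3.43×10^-3) = 8.824×10^-12 F, so I_d = (8.824×10^-12)(3.551×10^5) = 3.13×10^-6 A.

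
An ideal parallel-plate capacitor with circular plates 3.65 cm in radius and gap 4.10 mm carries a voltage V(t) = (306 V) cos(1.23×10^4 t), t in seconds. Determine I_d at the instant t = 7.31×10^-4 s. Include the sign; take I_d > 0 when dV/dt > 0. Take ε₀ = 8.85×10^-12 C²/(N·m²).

-1.43×10^-5 A

dE/dt = (V₀ω/d)·−sin(ωt) with ωt = 8.9913 rad: (306)(1.23×10^4)(-0.4200)/(4.10×10^-3) = -3.856×10^8 V/(m·s).
I_d = ε₀ A dE/dt = (8.85×10^-12)(4.185×10^-3)(-3.856×10^8) = -1.43×10^-5 A.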